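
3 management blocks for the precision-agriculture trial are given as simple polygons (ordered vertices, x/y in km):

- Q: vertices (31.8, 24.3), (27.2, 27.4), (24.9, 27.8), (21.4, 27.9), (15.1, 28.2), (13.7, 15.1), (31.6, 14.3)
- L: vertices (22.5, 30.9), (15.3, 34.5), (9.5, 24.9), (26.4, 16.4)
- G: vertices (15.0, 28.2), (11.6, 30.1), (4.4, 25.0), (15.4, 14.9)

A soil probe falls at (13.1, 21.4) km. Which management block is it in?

Cast a ray rightward from (13.1, 21.4). For each polygon, the edges (by vertex number in listed order) whose endpoints lie on opposite sides of y = 21.4, where each meets that height, and whether that is right or left of the point:
Q: 5–6 at x≈14.37 (right), 7–1 at x≈31.74 (right) → 2 crossings.
L: 3–4 at x≈16.46 (right), 4–1 at x≈25.06 (right) → 2 crossings.
G: 3–4 at x≈8.32 (left), 4–1 at x≈15.20 (right) → 1 crossing.
Only G has an odd count, so the point is inside G.

G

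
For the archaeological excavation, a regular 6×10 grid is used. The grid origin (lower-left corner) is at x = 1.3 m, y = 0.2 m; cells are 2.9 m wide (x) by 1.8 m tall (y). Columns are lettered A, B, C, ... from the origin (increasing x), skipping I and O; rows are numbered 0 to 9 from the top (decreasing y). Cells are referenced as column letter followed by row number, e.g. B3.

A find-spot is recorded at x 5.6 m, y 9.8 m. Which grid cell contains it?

B4

Column index: ⌊(5.6 − 1.3) / 2.9⌋ = ⌊1.483⌋ = 1 → column B
Row offset from origin: ⌊(9.8 − 0.2) / 1.8⌋ = ⌊5.333⌋ = 5 → row 4 (counted from top)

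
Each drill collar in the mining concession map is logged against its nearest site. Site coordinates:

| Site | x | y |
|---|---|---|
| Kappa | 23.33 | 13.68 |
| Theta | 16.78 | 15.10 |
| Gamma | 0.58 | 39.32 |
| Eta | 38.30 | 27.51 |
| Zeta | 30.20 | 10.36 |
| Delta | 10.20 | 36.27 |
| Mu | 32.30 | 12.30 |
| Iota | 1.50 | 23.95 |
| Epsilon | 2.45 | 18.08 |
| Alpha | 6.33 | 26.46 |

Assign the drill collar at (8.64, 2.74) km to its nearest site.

Squared distances to each site:
Kappa: 335.480; Theta: 219.029; Gamma: 1403.060; Eta: 1493.268; Zeta: 522.898; Delta: 1126.695; Mu: 651.189; Iota: 500.844; Epsilon: 273.632; Alpha: 567.974.
Minimum at Theta.

Theta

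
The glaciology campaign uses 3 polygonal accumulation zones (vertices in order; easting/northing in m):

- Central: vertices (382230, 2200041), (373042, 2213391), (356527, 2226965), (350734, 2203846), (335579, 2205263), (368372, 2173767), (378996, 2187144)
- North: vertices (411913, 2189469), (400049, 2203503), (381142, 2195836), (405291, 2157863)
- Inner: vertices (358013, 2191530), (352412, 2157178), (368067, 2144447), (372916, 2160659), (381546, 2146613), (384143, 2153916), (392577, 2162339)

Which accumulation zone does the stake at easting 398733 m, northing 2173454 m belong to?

North

Cast a ray rightward from (398733, 2173454). For each polygon, the edges (by vertex number in listed order) whose endpoints lie on opposite sides of northing = 2173454, where each meets that height, and whether that is right or left of the point:
Central: no edge straddles that height → 0 crossings.
North: 3–4 at easting≈395375.9 (left), 4–1 at easting≈408557.6 (right) → 1 crossing.
Inner: 1–2 at easting≈355065.8 (left), 7–1 at easting≈379416.1 (left) → 0 crossings.
Only North has an odd count, so the point is inside North.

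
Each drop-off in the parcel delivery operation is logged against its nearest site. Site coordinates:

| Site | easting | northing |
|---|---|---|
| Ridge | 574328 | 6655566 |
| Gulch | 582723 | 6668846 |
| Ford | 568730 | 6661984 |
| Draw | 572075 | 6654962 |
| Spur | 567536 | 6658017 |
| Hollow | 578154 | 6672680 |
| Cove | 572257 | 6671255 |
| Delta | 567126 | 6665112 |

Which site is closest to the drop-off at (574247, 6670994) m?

Cove

Squared distances to each site:
Ridge: 238029745.000; Gulch: 76456480.000; Ford: 111617389.000; Draw: 261742608.000; Spur: 213440050.000; Hollow: 18107245.000; Cove: 4028221.000; Delta: 85306565.000.
Minimum at Cove.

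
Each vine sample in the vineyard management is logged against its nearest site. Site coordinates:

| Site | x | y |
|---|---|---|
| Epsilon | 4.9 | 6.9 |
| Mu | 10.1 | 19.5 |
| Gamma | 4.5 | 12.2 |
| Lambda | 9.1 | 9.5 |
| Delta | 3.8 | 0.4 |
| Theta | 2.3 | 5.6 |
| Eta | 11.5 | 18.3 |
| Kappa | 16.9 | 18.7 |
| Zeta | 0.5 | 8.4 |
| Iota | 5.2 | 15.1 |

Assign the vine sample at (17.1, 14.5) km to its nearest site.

Squared distances to each site:
Epsilon: 206.600; Mu: 74.000; Gamma: 164.050; Lambda: 89.000; Delta: 375.700; Theta: 298.250; Eta: 45.800; Kappa: 17.680; Zeta: 312.770; Iota: 141.970.
Minimum at Kappa.

Kappa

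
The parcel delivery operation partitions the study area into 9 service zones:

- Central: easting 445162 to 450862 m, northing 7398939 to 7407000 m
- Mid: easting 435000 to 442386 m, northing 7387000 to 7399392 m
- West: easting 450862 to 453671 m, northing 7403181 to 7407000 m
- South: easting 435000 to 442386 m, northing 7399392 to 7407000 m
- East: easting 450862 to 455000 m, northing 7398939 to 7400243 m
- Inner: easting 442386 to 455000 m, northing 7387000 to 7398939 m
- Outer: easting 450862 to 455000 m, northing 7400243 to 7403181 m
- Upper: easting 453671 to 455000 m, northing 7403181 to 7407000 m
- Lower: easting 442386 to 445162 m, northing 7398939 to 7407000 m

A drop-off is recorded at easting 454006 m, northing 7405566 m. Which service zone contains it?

The point has easting = 454006 and northing = 7405566.
Only Upper satisfies 453671 ≤ easting ≤ 455000 and 7403181 ≤ northing ≤ 7407000.

Upper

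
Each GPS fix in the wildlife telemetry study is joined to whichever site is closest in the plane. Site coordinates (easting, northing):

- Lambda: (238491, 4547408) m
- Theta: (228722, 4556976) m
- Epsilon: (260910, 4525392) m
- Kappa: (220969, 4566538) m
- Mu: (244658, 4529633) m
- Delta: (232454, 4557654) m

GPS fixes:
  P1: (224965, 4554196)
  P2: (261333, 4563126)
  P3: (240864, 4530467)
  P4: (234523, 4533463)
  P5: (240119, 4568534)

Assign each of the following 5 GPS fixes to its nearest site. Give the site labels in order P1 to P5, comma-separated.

Theta, Lambda, Mu, Mu, Delta

P1 → Theta (d²=21843449.00)
P2 → Lambda (d²=768812488.00)
P3 → Mu (d²=15089992.00)
P4 → Mu (d²=117387125.00)
P5 → Delta (d²=177126625.00)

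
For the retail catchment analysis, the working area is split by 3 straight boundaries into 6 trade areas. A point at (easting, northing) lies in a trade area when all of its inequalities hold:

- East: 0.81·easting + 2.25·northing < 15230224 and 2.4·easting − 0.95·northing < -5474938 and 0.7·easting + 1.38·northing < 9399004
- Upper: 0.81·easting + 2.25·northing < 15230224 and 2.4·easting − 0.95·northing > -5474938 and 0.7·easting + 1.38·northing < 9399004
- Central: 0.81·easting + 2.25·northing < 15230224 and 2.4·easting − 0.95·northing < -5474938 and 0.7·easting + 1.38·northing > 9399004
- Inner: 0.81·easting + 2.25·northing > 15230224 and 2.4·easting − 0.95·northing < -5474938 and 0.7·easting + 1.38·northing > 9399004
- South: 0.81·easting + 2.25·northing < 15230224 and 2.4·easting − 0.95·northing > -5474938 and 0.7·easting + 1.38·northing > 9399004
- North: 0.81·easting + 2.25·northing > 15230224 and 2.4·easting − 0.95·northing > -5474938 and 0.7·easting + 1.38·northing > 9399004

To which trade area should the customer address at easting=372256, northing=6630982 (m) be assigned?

South

0.81·372256 + 2.25·6630982 = 15221236.860, which is < 15230224
2.4·372256 − 0.95·6630982 = -5406018.500, which is > -5474938
0.7·372256 + 1.38·6630982 = 9411334.360, which is > 9399004
This sign pattern matches South.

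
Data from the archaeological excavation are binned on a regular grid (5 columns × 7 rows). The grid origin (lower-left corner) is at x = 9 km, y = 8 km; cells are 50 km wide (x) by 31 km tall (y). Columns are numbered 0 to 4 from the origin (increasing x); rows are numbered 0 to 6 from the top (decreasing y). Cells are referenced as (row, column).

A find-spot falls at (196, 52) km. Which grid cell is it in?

(5, 3)

Column index: ⌊(196 − 9) / 50⌋ = ⌊3.740⌋ = 3
Row offset from origin: ⌊(52 − 8) / 31⌋ = ⌊1.419⌋ = 1 → row 5 (counted from top)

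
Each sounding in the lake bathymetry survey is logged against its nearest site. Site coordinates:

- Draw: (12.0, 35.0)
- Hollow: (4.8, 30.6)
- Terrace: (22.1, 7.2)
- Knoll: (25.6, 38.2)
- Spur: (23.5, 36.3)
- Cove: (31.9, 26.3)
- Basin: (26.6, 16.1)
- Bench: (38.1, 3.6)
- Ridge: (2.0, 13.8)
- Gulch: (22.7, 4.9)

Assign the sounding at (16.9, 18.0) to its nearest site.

Basin

Squared distances to each site:
Draw: 313.010; Hollow: 305.170; Terrace: 143.680; Knoll: 483.730; Spur: 378.450; Cove: 293.890; Basin: 97.700; Bench: 656.800; Ridge: 239.650; Gulch: 205.250.
Minimum at Basin.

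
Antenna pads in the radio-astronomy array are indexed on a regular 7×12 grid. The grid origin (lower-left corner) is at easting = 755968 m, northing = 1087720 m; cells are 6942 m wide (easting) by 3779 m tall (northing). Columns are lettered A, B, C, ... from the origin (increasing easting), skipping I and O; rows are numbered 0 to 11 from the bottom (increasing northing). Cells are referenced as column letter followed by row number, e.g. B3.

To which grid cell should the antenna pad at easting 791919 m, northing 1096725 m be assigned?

F2

Column index: ⌊(791919 − 755968) / 6942⌋ = ⌊5.179⌋ = 5 → column F
Row offset from origin: ⌊(1096725 − 1087720) / 3779⌋ = ⌊2.383⌋ = 2 → row 2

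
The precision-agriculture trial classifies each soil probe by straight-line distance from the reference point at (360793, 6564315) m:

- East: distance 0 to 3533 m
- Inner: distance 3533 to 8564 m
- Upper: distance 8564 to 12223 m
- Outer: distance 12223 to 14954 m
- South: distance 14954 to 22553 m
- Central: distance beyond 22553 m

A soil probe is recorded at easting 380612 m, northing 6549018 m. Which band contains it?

Central

Distance = √((380612−360793)² + (6549018−6564315)²) = √(392792761.000 + 233998209.000) = 25035.794 m.
22553 ≤ 25035.794 < ∞ → Central.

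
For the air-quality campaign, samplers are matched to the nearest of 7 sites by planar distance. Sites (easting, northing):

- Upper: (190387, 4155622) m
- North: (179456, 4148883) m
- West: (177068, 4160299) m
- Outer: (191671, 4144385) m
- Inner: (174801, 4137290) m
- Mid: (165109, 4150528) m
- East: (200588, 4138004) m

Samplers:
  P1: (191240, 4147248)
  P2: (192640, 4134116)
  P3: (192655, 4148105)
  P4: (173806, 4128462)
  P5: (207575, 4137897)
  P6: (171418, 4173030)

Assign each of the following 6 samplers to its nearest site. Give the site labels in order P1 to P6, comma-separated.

Outer, East, Outer, Inner, East, West

P1 → Outer (d²=8382530.00)
P2 → East (d²=78287248.00)
P3 → Outer (d²=14806656.00)
P4 → Inner (d²=78923609.00)
P5 → East (d²=48829618.00)
P6 → West (d²=194000861.00)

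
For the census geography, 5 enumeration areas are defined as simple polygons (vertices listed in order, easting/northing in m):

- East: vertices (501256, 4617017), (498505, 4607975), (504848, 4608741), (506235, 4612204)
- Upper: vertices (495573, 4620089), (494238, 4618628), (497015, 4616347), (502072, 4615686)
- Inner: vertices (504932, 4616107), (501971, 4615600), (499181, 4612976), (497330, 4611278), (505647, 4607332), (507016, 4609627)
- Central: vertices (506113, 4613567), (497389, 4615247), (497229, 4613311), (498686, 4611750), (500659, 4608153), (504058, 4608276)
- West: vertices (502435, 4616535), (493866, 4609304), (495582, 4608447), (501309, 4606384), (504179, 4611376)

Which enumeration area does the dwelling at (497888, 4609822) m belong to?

Cast a ray rightward from (497888, 4609822). For each polygon, the edges (by vertex number in listed order) whose endpoints lie on opposite sides of northing = 4609822, where each meets that height, and whether that is right or left of the point:
East: 1–2 at easting≈499066.9 (right), 3–4 at easting≈505281.0 (right) → 2 crossings.
Upper: no edge straddles that height → 0 crossings.
Inner: 4–5 at easting≈500398.8 (right), 6–1 at easting≈506953.3 (right) → 2 crossings.
Central: 4–5 at easting≈499743.5 (right), 6–1 at easting≈504658.5 (right) → 2 crossings.
West: 1–2 at easting≈494479.8 (left), 4–5 at easting≈503285.6 (right) → 1 crossing.
Only West has an odd count, so the point is inside West.

West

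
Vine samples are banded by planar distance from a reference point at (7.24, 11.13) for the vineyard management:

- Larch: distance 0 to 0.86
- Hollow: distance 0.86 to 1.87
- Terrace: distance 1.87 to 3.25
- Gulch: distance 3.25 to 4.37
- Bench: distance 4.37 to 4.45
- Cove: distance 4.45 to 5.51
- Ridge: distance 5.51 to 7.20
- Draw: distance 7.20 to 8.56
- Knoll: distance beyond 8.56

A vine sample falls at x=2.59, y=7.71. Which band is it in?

Ridge

Distance = √((2.59−7.24)² + (7.71−11.13)²) = √(21.623 + 11.696) = 5.772.
5.51 ≤ 5.772 < 7.20 → Ridge.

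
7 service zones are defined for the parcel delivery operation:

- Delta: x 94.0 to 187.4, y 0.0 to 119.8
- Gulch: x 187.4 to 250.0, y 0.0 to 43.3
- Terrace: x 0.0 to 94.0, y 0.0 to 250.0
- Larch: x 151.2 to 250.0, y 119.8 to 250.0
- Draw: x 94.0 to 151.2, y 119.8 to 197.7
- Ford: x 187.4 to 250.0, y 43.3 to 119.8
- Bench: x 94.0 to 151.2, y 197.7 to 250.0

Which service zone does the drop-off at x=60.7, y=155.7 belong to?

Terrace

The point has x = 60.7 and y = 155.7.
Only Terrace satisfies 0.0 ≤ x ≤ 94.0 and 0.0 ≤ y ≤ 250.0.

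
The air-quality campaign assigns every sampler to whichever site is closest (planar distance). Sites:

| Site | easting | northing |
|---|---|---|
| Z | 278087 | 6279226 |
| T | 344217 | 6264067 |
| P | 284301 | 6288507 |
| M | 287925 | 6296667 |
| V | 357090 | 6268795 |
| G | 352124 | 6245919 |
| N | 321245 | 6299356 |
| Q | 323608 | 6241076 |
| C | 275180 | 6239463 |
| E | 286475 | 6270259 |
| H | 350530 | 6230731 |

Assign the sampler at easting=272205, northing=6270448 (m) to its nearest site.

Squared distances to each site:
Z: 111651208.000; T: 5226445305.000; P: 472440697.000; M: 934554361.000; V: 7208195634.000; G: 6988718402.000; N: 3240594064.000; Q: 3504982793.000; C: 968920850.000; E: 203668621.000; H: 7712245714.000.
Minimum at Z.

Z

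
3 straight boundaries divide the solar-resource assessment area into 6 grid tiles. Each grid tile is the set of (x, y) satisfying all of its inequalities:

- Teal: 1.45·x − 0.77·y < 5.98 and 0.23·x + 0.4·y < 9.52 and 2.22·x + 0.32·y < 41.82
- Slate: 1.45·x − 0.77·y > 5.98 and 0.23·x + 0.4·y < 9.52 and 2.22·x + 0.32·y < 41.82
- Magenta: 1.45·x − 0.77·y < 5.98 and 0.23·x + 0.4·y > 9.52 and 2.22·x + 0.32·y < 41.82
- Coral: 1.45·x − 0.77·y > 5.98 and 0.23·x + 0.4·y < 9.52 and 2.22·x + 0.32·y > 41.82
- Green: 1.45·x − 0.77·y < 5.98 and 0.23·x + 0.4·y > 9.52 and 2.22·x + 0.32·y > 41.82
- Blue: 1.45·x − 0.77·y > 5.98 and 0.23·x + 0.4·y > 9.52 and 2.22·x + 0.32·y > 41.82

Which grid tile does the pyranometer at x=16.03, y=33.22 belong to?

1.45·16.03 − 0.77·33.22 = -2.336, which is < 5.98
0.23·16.03 + 0.4·33.22 = 16.975, which is > 9.52
2.22·16.03 + 0.32·33.22 = 46.217, which is > 41.82
This sign pattern matches Green.

Green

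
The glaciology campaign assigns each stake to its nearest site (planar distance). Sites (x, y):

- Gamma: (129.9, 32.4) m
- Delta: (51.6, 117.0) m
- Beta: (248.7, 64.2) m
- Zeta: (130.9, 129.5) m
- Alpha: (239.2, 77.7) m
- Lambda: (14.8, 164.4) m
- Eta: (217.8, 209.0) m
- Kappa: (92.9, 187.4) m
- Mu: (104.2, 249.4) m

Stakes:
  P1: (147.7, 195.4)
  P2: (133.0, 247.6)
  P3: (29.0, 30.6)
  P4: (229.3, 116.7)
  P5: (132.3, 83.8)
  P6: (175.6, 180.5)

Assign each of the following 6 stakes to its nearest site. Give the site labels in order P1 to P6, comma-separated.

P1 → Kappa (d²=3067.04)
P2 → Mu (d²=832.68)
P3 → Delta (d²=7975.72)
P4 → Alpha (d²=1619.01)
P5 → Zeta (d²=2090.45)
P6 → Eta (d²=2593.09)

Kappa, Mu, Delta, Alpha, Zeta, Eta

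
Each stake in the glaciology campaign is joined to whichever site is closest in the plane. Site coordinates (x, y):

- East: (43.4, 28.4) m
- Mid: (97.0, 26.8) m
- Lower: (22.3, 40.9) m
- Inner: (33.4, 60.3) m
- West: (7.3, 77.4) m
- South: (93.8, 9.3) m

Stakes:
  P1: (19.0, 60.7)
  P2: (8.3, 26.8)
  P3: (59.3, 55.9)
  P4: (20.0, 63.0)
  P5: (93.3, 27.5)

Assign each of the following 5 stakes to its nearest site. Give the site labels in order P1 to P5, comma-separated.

P1 → Inner (d²=207.52)
P2 → Lower (d²=394.81)
P3 → Inner (d²=690.17)
P4 → Inner (d²=186.85)
P5 → Mid (d²=14.18)

Inner, Lower, Inner, Inner, Mid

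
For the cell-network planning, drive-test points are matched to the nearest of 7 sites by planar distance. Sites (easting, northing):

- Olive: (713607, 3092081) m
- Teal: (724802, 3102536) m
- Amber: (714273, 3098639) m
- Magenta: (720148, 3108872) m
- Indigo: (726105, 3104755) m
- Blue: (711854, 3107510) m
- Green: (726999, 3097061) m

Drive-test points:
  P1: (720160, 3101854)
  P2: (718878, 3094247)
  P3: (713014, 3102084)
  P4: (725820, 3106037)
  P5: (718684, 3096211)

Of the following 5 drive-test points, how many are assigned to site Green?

P1 → Teal
P2 → Olive
P3 → Amber
P4 → Indigo
P5 → Amber
0 of the 5 go to Green.

0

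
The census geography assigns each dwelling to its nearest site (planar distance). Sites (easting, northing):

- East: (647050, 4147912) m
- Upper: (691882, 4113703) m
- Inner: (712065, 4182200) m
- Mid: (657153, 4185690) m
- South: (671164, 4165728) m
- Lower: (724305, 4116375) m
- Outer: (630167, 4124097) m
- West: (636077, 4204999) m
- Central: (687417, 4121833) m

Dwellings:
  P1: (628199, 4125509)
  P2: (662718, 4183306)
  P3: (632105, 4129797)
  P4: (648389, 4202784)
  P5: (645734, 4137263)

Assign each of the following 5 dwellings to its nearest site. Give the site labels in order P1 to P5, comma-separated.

Outer, Mid, Outer, West, East

P1 → Outer (d²=5866768.00)
P2 → Mid (d²=36652681.00)
P3 → Outer (d²=36245844.00)
P4 → West (d²=156491569.00)
P5 → East (d²=115133057.00)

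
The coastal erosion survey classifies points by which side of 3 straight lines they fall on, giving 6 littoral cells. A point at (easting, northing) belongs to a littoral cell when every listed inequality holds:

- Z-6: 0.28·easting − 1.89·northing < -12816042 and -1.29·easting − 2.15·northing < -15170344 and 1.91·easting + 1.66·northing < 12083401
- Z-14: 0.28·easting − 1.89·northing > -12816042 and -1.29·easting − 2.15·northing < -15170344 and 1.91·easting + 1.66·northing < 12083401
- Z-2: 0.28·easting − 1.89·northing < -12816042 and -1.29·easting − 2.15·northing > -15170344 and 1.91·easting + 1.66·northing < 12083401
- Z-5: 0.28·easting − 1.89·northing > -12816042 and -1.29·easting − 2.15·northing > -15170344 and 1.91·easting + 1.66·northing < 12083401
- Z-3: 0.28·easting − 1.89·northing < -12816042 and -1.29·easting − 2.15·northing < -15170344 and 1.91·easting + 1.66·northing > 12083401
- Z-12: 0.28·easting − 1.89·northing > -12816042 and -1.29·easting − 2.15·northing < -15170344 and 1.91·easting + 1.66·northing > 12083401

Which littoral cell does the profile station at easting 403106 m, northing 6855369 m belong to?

0.28·403106 − 1.89·6855369 = -12843777.730, which is < -12816042
-1.29·403106 − 2.15·6855369 = -15259050.090, which is < -15170344
1.91·403106 + 1.66·6855369 = 12149845.000, which is > 12083401
This sign pattern matches Z-3.

Z-3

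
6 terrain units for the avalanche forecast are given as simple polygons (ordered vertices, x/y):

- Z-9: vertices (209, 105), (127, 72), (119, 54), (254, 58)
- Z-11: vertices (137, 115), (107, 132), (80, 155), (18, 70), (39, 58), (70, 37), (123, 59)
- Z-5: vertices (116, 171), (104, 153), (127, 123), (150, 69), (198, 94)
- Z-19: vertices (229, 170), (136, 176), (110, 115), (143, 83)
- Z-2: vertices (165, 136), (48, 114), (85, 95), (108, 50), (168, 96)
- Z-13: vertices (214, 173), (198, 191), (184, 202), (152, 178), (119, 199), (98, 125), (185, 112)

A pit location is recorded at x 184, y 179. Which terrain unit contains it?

Cast a ray rightward from (184, 179). For each polygon, the edges (by vertex number in listed order) whose endpoints lie on opposite sides of y = 179, where each meets that height, and whether that is right or left of the point:
Z-9: no edge straddles that height → 0 crossings.
Z-11: no edge straddles that height → 0 crossings.
Z-5: no edge straddles that height → 0 crossings.
Z-19: no edge straddles that height → 0 crossings.
Z-2: no edge straddles that height → 0 crossings.
Z-13: 1–2 at x≈208.7 (right), 3–4 at x≈153.3 (left), 4–5 at x≈150.4 (left), 5–6 at x≈113.3 (left) → 1 crossing.
Only Z-13 has an odd count, so the point is inside Z-13.

Z-13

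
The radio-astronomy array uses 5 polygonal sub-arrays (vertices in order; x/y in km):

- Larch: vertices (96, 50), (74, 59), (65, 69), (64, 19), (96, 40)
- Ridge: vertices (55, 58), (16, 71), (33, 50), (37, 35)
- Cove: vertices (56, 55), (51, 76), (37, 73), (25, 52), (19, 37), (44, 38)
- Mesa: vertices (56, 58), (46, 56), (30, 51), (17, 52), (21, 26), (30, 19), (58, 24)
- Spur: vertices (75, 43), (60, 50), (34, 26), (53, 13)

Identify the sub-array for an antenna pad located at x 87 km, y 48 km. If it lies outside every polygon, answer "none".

Larch

Cast a ray rightward from (87, 48). For each polygon, the edges (by vertex number in listed order) whose endpoints lie on opposite sides of y = 48, where each meets that height, and whether that is right or left of the point:
Larch: 3–4 at x≈64.6 (left), 5–1 at x≈96.0 (right) → 1 crossing.
Ridge: 3–4 at x≈33.5 (left), 4–1 at x≈47.2 (left) → 0 crossings.
Cove: 4–5 at x≈23.4 (left), 6–1 at x≈51.1 (left) → 0 crossings.
Mesa: 4–5 at x≈17.6 (left), 7–1 at x≈56.6 (left) → 0 crossings.
Spur: 1–2 at x≈64.3 (left), 2–3 at x≈57.8 (left) → 0 crossings.
Only Larch has an odd count, so the point is inside Larch.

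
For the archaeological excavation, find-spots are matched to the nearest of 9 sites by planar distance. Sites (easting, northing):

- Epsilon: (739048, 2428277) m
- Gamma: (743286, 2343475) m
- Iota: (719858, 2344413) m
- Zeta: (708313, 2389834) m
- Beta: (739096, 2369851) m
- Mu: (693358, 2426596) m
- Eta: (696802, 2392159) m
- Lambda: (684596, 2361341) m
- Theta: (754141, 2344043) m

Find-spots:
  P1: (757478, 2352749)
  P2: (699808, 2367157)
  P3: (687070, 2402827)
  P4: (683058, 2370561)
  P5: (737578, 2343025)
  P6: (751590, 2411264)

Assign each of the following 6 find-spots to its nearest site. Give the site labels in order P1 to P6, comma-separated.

Theta, Lambda, Eta, Lambda, Gamma, Epsilon

P1 → Theta (d²=86930005.00)
P2 → Lambda (d²=265230800.00)
P3 → Eta (d²=208518048.00)
P4 → Lambda (d²=87373844.00)
P5 → Gamma (d²=32783764.00)
P6 → Epsilon (d²=446743933.00)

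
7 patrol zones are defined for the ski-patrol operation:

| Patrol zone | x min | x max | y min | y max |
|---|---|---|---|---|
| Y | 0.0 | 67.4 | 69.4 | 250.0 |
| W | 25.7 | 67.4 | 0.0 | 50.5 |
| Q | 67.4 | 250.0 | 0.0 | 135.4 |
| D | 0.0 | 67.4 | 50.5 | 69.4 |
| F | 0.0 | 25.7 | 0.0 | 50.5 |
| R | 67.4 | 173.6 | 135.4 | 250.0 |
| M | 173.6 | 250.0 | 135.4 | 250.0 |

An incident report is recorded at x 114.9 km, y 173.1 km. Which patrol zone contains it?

R

The point has x = 114.9 and y = 173.1.
Only R satisfies 67.4 ≤ x ≤ 173.6 and 135.4 ≤ y ≤ 250.0.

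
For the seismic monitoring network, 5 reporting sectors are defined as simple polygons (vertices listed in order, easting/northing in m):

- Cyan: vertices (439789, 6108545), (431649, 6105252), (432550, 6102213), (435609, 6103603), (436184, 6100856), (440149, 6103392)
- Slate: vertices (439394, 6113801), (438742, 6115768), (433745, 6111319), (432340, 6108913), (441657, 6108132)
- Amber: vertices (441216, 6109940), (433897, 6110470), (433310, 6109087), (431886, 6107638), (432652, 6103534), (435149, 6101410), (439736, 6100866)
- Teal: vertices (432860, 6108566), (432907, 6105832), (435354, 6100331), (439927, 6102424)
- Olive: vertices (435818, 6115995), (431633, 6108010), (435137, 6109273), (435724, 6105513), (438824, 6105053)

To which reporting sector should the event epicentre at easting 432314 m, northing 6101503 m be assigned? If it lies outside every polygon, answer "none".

Cast a ray rightward from (432314, 6101503). For each polygon, the edges (by vertex number in listed order) whose endpoints lie on opposite sides of northing = 6101503, where each meets that height, and whether that is right or left of the point:
Cyan: 4–5 at easting≈436048.6 (right), 5–6 at easting≈437195.6 (right) → 2 crossings.
Slate: no edge straddles that height → 0 crossings.
Amber: 5–6 at easting≈435039.7 (right), 7–1 at easting≈439839.9 (right) → 2 crossings.
Teal: 2–3 at easting≈434832.7 (right), 3–4 at easting≈437914.7 (right) → 2 crossings.
Olive: no edge straddles that height → 0 crossings.
All counts are even, so the point lies outside every listed polygon.

none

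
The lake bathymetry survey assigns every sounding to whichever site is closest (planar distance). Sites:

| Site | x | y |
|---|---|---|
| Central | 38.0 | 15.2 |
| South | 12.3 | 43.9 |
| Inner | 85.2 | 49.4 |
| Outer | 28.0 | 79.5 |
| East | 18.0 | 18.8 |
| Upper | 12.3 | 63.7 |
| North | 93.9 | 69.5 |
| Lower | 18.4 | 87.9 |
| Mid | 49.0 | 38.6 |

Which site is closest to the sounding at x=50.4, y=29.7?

Mid

Squared distances to each site:
Central: 364.010; South: 1653.250; Inner: 1599.130; Outer: 2981.800; East: 1168.570; Upper: 2607.610; North: 3476.290; Lower: 4411.240; Mid: 81.170.
Minimum at Mid.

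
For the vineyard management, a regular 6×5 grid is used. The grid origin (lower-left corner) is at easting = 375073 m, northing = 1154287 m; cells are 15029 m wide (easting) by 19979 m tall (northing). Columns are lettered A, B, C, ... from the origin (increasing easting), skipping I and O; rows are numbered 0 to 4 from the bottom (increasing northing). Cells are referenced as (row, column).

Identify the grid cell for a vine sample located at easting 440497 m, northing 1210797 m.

(2, E)

Column index: ⌊(440497 − 375073) / 15029⌋ = ⌊4.353⌋ = 4 → column E
Row offset from origin: ⌊(1210797 − 1154287) / 19979⌋ = ⌊2.828⌋ = 2 → row 2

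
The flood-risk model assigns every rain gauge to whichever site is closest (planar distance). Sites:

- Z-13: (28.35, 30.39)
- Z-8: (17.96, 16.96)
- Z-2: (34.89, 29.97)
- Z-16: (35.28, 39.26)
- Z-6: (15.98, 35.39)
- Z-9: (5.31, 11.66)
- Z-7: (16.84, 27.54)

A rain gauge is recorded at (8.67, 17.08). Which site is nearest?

Squared distances to each site:
Z-13: 564.459; Z-8: 86.319; Z-2: 853.640; Z-16: 1200.044; Z-6: 388.692; Z-9: 40.666; Z-7: 176.161.
Minimum at Z-9.

Z-9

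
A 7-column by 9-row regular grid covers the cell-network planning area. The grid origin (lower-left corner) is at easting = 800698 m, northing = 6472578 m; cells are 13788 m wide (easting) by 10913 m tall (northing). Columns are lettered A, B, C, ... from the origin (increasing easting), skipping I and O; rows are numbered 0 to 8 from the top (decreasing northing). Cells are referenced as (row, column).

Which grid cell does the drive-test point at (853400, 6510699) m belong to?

(5, D)

Column index: ⌊(853400 − 800698) / 13788⌋ = ⌊3.822⌋ = 3 → column D
Row offset from origin: ⌊(6510699 − 6472578) / 10913⌋ = ⌊3.493⌋ = 3 → row 5 (counted from top)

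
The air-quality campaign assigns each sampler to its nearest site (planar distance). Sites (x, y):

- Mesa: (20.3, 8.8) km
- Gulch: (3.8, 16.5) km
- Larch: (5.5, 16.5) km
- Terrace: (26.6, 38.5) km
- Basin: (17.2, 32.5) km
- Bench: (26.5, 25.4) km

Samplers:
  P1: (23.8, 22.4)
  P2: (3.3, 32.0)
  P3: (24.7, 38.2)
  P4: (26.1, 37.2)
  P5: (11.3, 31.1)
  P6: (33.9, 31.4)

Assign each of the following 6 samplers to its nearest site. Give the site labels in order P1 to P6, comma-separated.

P1 → Bench (d²=16.29)
P2 → Basin (d²=193.46)
P3 → Terrace (d²=3.70)
P4 → Terrace (d²=1.94)
P5 → Basin (d²=36.77)
P6 → Bench (d²=90.76)

Bench, Basin, Terrace, Terrace, Basin, Bench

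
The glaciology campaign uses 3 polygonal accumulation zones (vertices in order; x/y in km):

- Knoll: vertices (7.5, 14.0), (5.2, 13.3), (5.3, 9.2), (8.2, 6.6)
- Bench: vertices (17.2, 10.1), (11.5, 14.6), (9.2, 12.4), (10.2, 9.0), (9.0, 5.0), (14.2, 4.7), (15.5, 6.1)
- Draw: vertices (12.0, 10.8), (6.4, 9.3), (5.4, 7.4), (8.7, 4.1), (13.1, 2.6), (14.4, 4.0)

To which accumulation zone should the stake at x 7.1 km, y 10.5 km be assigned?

Cast a ray rightward from (7.1, 10.5). For each polygon, the edges (by vertex number in listed order) whose endpoints lie on opposite sides of y = 10.5, where each meets that height, and whether that is right or left of the point:
Knoll: 2–3 at x≈5.27 (left), 4–1 at x≈7.83 (right) → 1 crossing.
Bench: 1–2 at x≈16.69 (right), 3–4 at x≈9.76 (right) → 2 crossings.
Draw: 1–2 at x≈10.88 (right), 6–1 at x≈12.11 (right) → 2 crossings.
Only Knoll has an odd count, so the point is inside Knoll.

Knoll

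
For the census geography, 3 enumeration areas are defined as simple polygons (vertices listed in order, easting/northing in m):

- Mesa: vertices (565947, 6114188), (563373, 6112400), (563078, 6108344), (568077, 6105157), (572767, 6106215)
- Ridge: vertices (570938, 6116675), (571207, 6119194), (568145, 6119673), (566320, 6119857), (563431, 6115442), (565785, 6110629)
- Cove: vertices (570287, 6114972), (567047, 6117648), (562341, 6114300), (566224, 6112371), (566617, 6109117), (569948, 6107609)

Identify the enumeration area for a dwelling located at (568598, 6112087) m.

Cast a ray rightward from (568598, 6112087). For each polygon, the edges (by vertex number in listed order) whose endpoints lie on opposite sides of northing = 6112087, where each meets that height, and whether that is right or left of the point:
Mesa: 2–3 at easting≈563350.2 (left), 5–1 at easting≈567744.2 (left) → 0 crossings.
Ridge: 5–6 at easting≈565071.9 (left), 6–1 at easting≈567027.7 (left) → 0 crossings.
Cove: 4–5 at easting≈566258.3 (left), 6–1 at easting≈570154.2 (right) → 1 crossing.
Only Cove has an odd count, so the point is inside Cove.

Cove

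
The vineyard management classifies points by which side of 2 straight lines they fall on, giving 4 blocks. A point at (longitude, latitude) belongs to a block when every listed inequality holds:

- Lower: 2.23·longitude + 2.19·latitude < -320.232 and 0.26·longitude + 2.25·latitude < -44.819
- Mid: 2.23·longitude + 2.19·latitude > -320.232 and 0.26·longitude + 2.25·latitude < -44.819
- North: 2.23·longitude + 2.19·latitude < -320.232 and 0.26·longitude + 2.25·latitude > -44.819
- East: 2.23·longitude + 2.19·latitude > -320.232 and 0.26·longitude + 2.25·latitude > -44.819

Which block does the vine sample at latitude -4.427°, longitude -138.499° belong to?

2.23·-138.499 + 2.19·-4.427 = -318.548, which is > -320.232
0.26·-138.499 + 2.25·-4.427 = -45.970, which is < -44.819
This sign pattern matches Mid.

Mid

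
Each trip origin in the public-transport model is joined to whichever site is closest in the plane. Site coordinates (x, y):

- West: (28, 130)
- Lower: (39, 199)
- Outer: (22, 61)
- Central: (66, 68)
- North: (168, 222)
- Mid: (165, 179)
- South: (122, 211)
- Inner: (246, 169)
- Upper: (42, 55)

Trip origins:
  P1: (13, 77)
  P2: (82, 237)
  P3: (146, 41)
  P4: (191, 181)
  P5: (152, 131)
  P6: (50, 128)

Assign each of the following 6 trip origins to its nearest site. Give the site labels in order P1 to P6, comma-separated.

Outer, South, Central, Mid, Mid, West

P1 → Outer (d²=337.00)
P2 → South (d²=2276.00)
P3 → Central (d²=7129.00)
P4 → Mid (d²=680.00)
P5 → Mid (d²=2473.00)
P6 → West (d²=488.00)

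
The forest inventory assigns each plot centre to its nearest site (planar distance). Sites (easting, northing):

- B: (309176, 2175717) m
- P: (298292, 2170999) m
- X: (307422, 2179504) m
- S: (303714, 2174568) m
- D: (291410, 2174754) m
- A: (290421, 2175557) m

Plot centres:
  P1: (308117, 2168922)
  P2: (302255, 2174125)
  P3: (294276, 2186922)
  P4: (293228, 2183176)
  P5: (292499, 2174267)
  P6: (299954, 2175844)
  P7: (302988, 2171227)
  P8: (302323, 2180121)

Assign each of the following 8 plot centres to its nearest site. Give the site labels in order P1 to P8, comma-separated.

B, S, A, A, D, S, S, X

P1 → B (d²=47293506.00)
P2 → S (d²=2324930.00)
P3 → A (d²=144024250.00)
P4 → A (d²=65928410.00)
P5 → D (d²=1423090.00)
P6 → S (d²=15765776.00)
P7 → S (d²=11689357.00)
P8 → X (d²=26380490.00)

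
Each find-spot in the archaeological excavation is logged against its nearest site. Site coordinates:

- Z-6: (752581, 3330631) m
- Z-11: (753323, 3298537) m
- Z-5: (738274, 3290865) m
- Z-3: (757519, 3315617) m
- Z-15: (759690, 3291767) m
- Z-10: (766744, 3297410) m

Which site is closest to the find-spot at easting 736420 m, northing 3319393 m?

Z-6

Squared distances to each site:
Z-6: 387470565.000; Z-11: 720684145.000; Z-5: 817284100.000; Z-3: 459425977.000; Z-15: 1304688776.000; Z-10: 1402797265.000.
Minimum at Z-6.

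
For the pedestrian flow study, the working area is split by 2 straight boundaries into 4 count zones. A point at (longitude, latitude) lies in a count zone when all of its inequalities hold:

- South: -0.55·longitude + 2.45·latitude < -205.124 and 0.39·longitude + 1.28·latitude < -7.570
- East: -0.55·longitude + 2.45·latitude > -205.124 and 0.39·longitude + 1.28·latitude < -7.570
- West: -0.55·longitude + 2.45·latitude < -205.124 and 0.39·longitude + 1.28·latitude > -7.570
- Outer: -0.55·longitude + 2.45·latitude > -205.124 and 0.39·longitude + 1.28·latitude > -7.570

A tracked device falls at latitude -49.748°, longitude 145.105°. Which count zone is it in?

Outer

-0.55·145.105 + 2.45·-49.748 = -201.690, which is > -205.124
0.39·145.105 + 1.28·-49.748 = -7.086, which is > -7.570
This sign pattern matches Outer.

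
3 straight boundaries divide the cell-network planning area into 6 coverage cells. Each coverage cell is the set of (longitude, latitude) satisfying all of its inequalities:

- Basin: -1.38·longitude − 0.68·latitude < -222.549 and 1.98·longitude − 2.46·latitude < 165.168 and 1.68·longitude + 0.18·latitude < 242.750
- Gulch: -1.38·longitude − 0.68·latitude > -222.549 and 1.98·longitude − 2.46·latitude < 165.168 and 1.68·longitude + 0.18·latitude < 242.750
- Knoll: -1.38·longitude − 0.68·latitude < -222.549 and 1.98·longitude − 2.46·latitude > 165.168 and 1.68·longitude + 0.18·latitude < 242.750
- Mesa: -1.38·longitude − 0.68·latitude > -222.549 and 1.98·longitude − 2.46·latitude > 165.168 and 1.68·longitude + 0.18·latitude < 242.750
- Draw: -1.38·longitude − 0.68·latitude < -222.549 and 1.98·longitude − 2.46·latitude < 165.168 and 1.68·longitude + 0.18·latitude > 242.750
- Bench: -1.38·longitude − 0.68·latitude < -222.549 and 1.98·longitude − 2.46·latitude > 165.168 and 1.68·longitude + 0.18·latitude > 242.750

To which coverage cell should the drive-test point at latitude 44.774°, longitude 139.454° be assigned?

-1.38·139.454 − 0.68·44.774 = -222.893, which is < -222.549
1.98·139.454 − 2.46·44.774 = 165.975, which is > 165.168
1.68·139.454 + 0.18·44.774 = 242.342, which is < 242.750
This sign pattern matches Knoll.

Knoll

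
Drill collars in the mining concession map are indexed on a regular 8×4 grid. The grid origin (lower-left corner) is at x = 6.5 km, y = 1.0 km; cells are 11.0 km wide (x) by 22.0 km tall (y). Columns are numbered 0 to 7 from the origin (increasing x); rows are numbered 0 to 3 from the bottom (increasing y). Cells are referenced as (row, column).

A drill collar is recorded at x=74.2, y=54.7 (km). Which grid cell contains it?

(2, 6)

Column index: ⌊(74.2 − 6.5) / 11.0⌋ = ⌊6.155⌋ = 6
Row offset from origin: ⌊(54.7 − 1.0) / 22.0⌋ = ⌊2.441⌋ = 2 → row 2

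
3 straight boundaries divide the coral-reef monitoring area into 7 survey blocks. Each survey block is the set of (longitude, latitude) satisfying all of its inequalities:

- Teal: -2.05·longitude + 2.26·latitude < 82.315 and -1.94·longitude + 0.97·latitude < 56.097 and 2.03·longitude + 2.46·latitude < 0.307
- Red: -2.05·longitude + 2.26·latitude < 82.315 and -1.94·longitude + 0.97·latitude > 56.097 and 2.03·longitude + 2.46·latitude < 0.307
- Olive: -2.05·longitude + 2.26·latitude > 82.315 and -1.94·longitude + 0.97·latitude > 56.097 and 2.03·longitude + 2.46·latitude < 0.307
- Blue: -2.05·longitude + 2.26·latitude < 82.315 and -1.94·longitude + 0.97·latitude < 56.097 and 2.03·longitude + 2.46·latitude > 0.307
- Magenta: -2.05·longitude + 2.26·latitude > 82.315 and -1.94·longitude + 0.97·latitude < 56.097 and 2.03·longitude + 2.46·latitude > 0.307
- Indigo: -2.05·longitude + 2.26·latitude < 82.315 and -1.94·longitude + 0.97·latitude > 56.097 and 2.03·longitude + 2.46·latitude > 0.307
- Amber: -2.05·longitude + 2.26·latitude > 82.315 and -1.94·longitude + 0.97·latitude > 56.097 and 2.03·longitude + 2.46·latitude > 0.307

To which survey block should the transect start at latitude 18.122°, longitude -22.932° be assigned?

-2.05·-22.932 + 2.26·18.122 = 87.966, which is > 82.315
-1.94·-22.932 + 0.97·18.122 = 62.066, which is > 56.097
2.03·-22.932 + 2.46·18.122 = -1.972, which is < 0.307
This sign pattern matches Olive.

Olive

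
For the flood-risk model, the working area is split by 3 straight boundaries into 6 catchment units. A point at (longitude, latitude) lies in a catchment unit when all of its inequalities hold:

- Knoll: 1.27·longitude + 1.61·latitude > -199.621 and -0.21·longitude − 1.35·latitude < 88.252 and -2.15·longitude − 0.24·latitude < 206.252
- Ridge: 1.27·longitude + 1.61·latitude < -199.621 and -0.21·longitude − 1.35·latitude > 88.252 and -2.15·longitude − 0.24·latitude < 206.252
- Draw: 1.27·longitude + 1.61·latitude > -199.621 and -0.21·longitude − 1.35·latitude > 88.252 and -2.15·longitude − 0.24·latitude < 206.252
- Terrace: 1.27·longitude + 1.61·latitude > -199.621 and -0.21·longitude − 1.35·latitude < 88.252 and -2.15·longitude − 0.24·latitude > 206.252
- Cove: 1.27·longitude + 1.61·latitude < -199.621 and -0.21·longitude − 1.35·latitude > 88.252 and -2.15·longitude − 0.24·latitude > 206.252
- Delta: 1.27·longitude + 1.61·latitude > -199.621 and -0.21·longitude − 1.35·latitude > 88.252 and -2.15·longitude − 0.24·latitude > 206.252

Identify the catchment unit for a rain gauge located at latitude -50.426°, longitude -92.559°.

1.27·-92.559 + 1.61·-50.426 = -198.736, which is > -199.621
-0.21·-92.559 − 1.35·-50.426 = 87.512, which is < 88.252
-2.15·-92.559 − 0.24·-50.426 = 211.104, which is > 206.252
This sign pattern matches Terrace.

Terrace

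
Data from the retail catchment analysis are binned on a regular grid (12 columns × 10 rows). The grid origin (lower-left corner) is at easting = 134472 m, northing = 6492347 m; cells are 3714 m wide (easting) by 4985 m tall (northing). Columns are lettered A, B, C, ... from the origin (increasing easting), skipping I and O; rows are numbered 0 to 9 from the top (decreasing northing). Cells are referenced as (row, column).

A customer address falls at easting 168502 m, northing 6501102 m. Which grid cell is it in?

(8, K)

Column index: ⌊(168502 − 134472) / 3714⌋ = ⌊9.163⌋ = 9 → column K
Row offset from origin: ⌊(6501102 − 6492347) / 4985⌋ = ⌊1.756⌋ = 1 → row 8 (counted from top)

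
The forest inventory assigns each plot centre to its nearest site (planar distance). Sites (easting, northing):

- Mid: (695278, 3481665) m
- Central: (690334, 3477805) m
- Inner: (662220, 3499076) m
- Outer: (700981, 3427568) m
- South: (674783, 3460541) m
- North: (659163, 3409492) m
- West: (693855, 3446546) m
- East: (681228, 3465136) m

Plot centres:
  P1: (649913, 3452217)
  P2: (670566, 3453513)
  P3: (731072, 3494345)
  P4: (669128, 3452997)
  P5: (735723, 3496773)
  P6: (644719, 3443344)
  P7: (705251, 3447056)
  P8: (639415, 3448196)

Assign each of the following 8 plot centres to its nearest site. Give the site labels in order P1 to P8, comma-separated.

P1 → South (d²=687805876.00)
P2 → South (d²=67175873.00)
P3 → Mid (d²=1441992836.00)
P4 → South (d²=88890961.00)
P5 → Mid (d²=1864049689.00)
P6 → South (d²=1199580905.00)
P7 → West (d²=130128916.00)
P8 → South (d²=1403294449.00)

South, South, Mid, South, Mid, South, West, South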